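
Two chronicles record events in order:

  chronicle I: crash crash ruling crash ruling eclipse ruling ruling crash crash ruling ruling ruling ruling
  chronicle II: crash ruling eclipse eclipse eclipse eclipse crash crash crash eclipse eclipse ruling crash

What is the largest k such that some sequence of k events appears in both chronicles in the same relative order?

6

One common subsequence of length 6: crash [1,7], then crash [2,8], then crash [4,9], then eclipse [6,11], then ruling [8,12], then crash [10,13]. The LCS DP gives dp[14][13] = 6, so this is optimal.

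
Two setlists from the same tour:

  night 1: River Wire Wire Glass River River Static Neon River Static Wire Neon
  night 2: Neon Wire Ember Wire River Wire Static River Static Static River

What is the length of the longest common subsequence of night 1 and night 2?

One common subsequence of length 6: Wire at night 1[2]=night 2[2], Wire at night 1[3]=night 2[4], River at night 1[5]=night 2[5], River at night 1[6]=night 2[8], Static at night 1[7]=night 2[10], River at night 1[9]=night 2[11]. dp[12][11] = 6 confirms this is the maximum.

6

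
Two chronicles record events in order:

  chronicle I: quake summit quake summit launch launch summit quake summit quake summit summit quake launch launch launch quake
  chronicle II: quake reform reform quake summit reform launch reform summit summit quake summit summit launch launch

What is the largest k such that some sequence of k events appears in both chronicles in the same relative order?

11

One common subsequence of length 11: quake (chronicle I #1, chronicle II #1), then quake (chronicle I #3, chronicle II #4), then summit (chronicle I #4, chronicle II #5), then launch (chronicle I #5, chronicle II #7), then summit (chronicle I #7, chronicle II #9), then summit (chronicle I #9, chronicle II #10), then quake (chronicle I #10, chronicle II #11), then summit (chronicle I #11, chronicle II #12), then summit (chronicle I #12, chronicle II #13), then launch (chronicle I #15, chronicle II #14), then launch (chronicle I #16, chronicle II #15). dp[17][15] = 11 confirms this is the maximum.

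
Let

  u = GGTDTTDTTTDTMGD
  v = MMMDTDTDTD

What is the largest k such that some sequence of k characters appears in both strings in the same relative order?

7

Pick D at u[4]=v[4] → T at u[6]=v[5] → D at u[7]=v[6] → T at u[10]=v[7] → D at u[11]=v[8] → T at u[12]=v[9] → D at u[15]=v[10]; all 7 characters appear in both, in order. The LCS DP gives dp[15][10] = 7, so this is optimal.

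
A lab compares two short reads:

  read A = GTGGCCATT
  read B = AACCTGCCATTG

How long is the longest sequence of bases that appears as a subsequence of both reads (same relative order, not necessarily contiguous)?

7

Taking T [2,5], then G [4,6], then C [5,7], then C [6,8], then A [7,9], then T [8,10], then T [9,11] gives a common subsequence of length 7, and the DP table's final entry dp[9][12] is also 7, so no common subsequence is longer.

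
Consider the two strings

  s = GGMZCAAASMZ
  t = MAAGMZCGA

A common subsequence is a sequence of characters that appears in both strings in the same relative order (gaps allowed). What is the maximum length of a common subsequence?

Match G (s #2, t #4), M (s #3, t #5), Z (s #4, t #6), C (s #5, t #7), A (s #8, t #9) — 5 characters in the same relative order in both. Since dp[11][9] = 5, nothing longer is possible.

5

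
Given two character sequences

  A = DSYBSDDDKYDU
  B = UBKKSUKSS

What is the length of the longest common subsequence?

Match B at A[4]=B[2] → S at A[5]=B[5] → K at A[9]=B[7] — 3 characters in the same relative order in both. dp[12][9] = 3 confirms this is the maximum.

3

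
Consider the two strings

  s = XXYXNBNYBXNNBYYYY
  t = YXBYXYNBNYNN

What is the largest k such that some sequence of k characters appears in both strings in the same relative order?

Taking X (s #1, t #2) → X (s #2, t #5) → Y (s #3, t #6) → N (s #5, t #7) → B (s #6, t #8) → N (s #7, t #9) → Y (s #8, t #10) → N (s #11, t #11) → N (s #12, t #12) gives a common subsequence of length 9. dp[17][12] = 9 confirms this is the maximum.

9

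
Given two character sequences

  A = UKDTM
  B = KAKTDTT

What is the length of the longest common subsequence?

3

Taking K [2,3], then D [3,5], then T [4,7] gives a common subsequence of length 3. Since dp[5][7] = 3, nothing longer is possible.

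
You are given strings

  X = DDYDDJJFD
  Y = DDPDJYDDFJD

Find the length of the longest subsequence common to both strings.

7

Match D [1,2], D [2,4], Y [3,6], D [4,7], D [5,8], J [7,10], D [9,11] — 7 characters in the same relative order in both. Since dp[9][11] = 7, nothing longer is possible.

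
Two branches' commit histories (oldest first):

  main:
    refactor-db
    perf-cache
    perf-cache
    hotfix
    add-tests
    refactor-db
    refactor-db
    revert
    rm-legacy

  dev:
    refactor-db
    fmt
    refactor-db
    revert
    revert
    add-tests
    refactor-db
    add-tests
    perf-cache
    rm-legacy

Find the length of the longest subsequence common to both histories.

Pick refactor-db (main #1, dev #3); then add-tests (main #5, dev #6); then refactor-db (main #6, dev #7); then rm-legacy (main #9, dev #10); all 4 commits appear in both, in order. The LCS DP gives dp[9][10] = 4, so this is optimal.

4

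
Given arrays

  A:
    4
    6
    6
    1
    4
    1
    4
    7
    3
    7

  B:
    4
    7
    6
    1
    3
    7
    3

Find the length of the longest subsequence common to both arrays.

One common subsequence of length 5: 4 at A[1]=B[1], 6 at A[3]=B[3], 1 at A[4]=B[4], 7 at A[8]=B[6], 3 at A[9]=B[7]. dp[10][7] = 5 confirms this is the maximum.

5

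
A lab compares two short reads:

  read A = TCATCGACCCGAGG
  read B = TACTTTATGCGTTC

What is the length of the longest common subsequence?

Taking T [1,1] → C [2,3] → A [3,7] → T [4,8] → C [5,10] → G [6,11] → C [10,14] gives a common subsequence of length 7. Since dp[14][14] = 7, nothing longer is possible.

7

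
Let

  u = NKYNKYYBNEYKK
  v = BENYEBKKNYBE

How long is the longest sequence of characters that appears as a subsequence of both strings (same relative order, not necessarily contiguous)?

6

Taking N at u[1]=v[3], then K at u[2]=v[8], then N at u[4]=v[9], then Y at u[7]=v[10], then B at u[8]=v[11], then E at u[10]=v[12] gives a common subsequence of length 6. dp[13][12] = 6 confirms this is the maximum.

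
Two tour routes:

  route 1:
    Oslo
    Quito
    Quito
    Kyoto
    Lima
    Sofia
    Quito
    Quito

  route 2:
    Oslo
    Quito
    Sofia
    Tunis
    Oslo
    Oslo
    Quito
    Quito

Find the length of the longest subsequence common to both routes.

5

Match Oslo at route 1[1]=route 2[1], Quito at route 1[3]=route 2[2], Sofia at route 1[6]=route 2[3], Quito at route 1[7]=route 2[7], Quito at route 1[8]=route 2[8] — 5 stops in the same relative order in both. Since dp[8][8] = 5, nothing longer is possible.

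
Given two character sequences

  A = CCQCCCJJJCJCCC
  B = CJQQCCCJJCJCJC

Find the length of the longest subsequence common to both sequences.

11

Pick C (A #1, B #1); then Q (A #3, B #4); then C (A #4, B #5); then C (A #5, B #6); then C (A #6, B #7); then J (A #7, B #8); then J (A #8, B #9); then J (A #9, B #11); then C (A #10, B #12); then J (A #11, B #13); then C (A #14, B #14); all 11 characters appear in both, in order, and the DP table's final entry dp[14][14] is also 11, so no common subsequence is longer.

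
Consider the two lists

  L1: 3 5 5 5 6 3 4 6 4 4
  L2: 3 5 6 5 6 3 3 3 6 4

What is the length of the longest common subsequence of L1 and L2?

Pick 3 (L1 #1, L2 #1), 5 (L1 #2, L2 #2), 5 (L1 #4, L2 #4), 6 (L1 #5, L2 #5), 3 (L1 #6, L2 #8), 6 (L1 #8, L2 #9), 4 (L1 #10, L2 #10); all 7 values appear in both, in order. Since dp[10][10] = 7, nothing longer is possible.

7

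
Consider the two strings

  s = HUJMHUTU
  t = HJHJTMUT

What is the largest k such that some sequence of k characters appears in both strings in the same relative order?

Let dp[i][j] be the LCS length of the first i characters of s and the first j characters of t. dp[i][j] = dp[i-1][j-1]+1 when the i-th and j-th characters match, else max(dp[i-1][j], dp[i][j-1]).
    ·  H  J  H  J  T  M  U  T
 ·  0  0  0  0  0  0  0  0  0
 H  0  1  1  1  1  1  1  1  1
 U  0  1  1  1  1  1  1  2  2
 J  0  1  2  2  2  2  2  2  2
 M  0  1  2  2  2  2  3  3  3
 H  0  1  2  3  3  3  3  3  3
 U  0  1  2  3  3  3  3  4  4
 T  0  1  2  3  3  4  4  4  5
 U  0  1  2  3  3  4  4  5  5
dp[8][8] = 5. One LCS (by backtracking along matches): HJMUT.

5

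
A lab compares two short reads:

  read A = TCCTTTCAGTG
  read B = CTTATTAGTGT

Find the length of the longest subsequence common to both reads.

Match T [1,2]; then T [4,3]; then T [5,5]; then T [6,6]; then A [8,7]; then G [9,8]; then T [10,9]; then G [11,10] — 8 bases in the same relative order in both. Since dp[11][11] = 8, nothing longer is possible.

8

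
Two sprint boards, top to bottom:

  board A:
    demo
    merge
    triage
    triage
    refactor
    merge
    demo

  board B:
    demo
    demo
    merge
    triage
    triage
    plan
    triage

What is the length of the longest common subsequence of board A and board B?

4

One common subsequence of length 4: demo (board A #1, board B #2) → merge (board A #2, board B #3) → triage (board A #3, board B #5) → triage (board A #4, board B #7). dp[7][7] = 4 confirms this is the maximum.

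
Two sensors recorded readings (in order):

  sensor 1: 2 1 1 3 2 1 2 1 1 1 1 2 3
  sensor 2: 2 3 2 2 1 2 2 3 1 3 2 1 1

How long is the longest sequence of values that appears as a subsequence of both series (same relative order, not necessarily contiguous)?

8

One common subsequence of length 8: 2 at sensor 1[1]=sensor 2[1], 3 at sensor 1[4]=sensor 2[2], 2 at sensor 1[5]=sensor 2[4], 1 at sensor 1[6]=sensor 2[5], 2 at sensor 1[7]=sensor 2[7], 1 at sensor 1[8]=sensor 2[9], 1 at sensor 1[10]=sensor 2[12], 1 at sensor 1[11]=sensor 2[13]. The LCS DP gives dp[13][13] = 8, so this is optimal.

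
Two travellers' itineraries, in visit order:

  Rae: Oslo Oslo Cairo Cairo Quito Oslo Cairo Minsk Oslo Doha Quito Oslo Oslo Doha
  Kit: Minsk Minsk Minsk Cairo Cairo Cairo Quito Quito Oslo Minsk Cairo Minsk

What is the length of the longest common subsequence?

One common subsequence of length 6: Cairo (Rae #3, Kit #5); then Cairo (Rae #4, Kit #6); then Quito (Rae #5, Kit #8); then Oslo (Rae #6, Kit #9); then Cairo (Rae #7, Kit #11); then Minsk (Rae #8, Kit #12). Since dp[14][12] = 6, nothing longer is possible.

6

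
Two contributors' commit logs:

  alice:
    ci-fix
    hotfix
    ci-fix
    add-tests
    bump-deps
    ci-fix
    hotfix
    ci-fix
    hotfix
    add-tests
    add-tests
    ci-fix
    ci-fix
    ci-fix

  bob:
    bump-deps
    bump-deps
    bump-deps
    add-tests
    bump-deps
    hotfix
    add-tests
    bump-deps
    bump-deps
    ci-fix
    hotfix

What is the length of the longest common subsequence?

5

One common subsequence of length 5: hotfix at alice[2]=bob[6], add-tests at alice[4]=bob[7], bump-deps at alice[5]=bob[9], ci-fix at alice[8]=bob[10], hotfix at alice[9]=bob[11], and the DP table's final entry dp[14][11] is also 5, so no common subsequence is longer.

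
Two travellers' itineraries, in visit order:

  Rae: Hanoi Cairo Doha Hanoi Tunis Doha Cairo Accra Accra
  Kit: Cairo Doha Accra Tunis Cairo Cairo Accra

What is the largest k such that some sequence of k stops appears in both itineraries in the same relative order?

5

Taking Cairo [2,1]; then Doha [3,2]; then Tunis [5,4]; then Cairo [7,6]; then Accra [9,7] gives a common subsequence of length 5, and the DP table's final entry dp[9][7] is also 5, so no common subsequence is longer.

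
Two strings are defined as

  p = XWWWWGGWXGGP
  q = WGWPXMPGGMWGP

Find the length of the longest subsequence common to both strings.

7

Match W at p[2]=q[1]; then W at p[3]=q[3]; then G at p[6]=q[8]; then G at p[7]=q[9]; then W at p[8]=q[11]; then G at p[11]=q[12]; then P at p[12]=q[13] — 7 characters in the same relative order in both. The LCS DP gives dp[12][13] = 7, so this is optimal.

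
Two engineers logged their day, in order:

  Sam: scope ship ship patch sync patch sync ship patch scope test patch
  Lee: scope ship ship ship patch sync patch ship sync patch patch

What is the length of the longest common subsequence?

Taking scope (Sam #1, Lee #1) → ship (Sam #2, Lee #3) → ship (Sam #3, Lee #4) → patch (Sam #4, Lee #5) → sync (Sam #5, Lee #6) → patch (Sam #6, Lee #7) → sync (Sam #7, Lee #9) → patch (Sam #9, Lee #10) → patch (Sam #12, Lee #11) gives a common subsequence of length 9. Since dp[12][11] = 9, nothing longer is possible.

9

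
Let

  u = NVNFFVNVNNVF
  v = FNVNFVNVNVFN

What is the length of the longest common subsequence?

Let dp[i][j] be the LCS length of the first i characters of u and the first j characters of v. dp[i][j] = dp[i-1][j-1]+1 when the i-th and j-th characters match, else max(dp[i-1][j], dp[i][j-1]).
    ·  F  N  V  N  F  V  N  V  N  V  F  N
 ·  0  0  0  0  0  0  0  0  0  0  0  0  0
 N  0  0  1  1  1  1  1  1  1  1  1  1  1
 V  0  0  1  2  2  2  2  2  2  2  2  2  2
 N  0  0  1  2  3  3  3  3  3  3  3  3  3
 F  0  1  1  2  3  4  4  4  4  4  4  4  4
 F  0  1  1  2  3  4  4  4  4  4  4  5  5
 V  0  1  1  2  3  4  5  5  5  5  5  5  5
 N  0  1  2  2  3  4  5  6  6  6  6  6  6
 V  0  1  2  3  3  4  5  6  7  7  7  7  7
 N  0  1  2  3  4  4  5  6  7  8  8  8  8
 N  0  1  2  3  4  4  5  6  7  8  8  8  9
 V  0  1  2  3  4  4  5  6  7  8  9  9  9
 F  0  1  2  3  4  5  5  6  7  8  9 10 10
dp[12][12] = 10. One LCS (by backtracking along matches): NVNFVNVNVF.

10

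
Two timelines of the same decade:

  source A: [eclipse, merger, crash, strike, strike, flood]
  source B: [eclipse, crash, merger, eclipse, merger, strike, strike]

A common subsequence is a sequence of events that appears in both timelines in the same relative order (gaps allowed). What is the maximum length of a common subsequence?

4

One common subsequence of length 4: eclipse (source A #1, source B #4), then merger (source A #2, source B #5), then strike (source A #4, source B #6), then strike (source A #5, source B #7), and the DP table's final entry dp[6][7] is also 4, so no common subsequence is longer.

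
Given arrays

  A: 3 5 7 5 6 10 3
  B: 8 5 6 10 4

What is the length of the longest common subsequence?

3

Pick 5 at A[4]=B[2]; then 6 at A[5]=B[3]; then 10 at A[6]=B[4]; all 3 values appear in both, in order. The LCS DP gives dp[7][5] = 3, so this is optimal.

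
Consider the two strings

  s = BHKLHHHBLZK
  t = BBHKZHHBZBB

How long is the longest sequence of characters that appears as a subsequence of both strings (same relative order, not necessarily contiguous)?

7

Taking B [1,2], H [2,3], K [3,4], H [6,6], H [7,7], B [8,8], Z [10,9] gives a common subsequence of length 7, and the DP table's final entry dp[11][11] is also 7, so no common subsequence is longer.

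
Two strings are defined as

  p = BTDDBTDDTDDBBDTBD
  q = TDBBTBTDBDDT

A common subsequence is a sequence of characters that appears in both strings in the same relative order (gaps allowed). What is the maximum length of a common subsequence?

Match T at p[2]=q[1] → D at p[3]=q[2] → B at p[5]=q[4] → T at p[6]=q[5] → T at p[9]=q[7] → D at p[10]=q[8] → D at p[11]=q[10] → D at p[14]=q[11] → T at p[15]=q[12] — 9 characters in the same relative order in both. The LCS DP gives dp[17][12] = 9, so this is optimal.

9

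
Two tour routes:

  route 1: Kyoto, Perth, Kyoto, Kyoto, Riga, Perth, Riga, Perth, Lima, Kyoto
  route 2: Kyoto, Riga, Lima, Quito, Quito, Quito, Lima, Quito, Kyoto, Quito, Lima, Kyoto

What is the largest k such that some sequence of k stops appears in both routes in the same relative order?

Taking Kyoto (route 1 #1, route 2 #1); then Kyoto (route 1 #3, route 2 #9); then Lima (route 1 #9, route 2 #11); then Kyoto (route 1 #10, route 2 #12) gives a common subsequence of length 4. Since dp[10][12] = 4, nothing longer is possible.

4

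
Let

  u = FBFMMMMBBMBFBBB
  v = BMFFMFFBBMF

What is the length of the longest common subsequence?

Pick F at u[1]=v[3], then F at u[3]=v[4], then M at u[4]=v[5], then B at u[8]=v[8], then B at u[9]=v[9], then M at u[10]=v[10], then F at u[12]=v[11]; all 7 characters appear in both, in order. Since dp[15][11] = 7, nothing longer is possible.

7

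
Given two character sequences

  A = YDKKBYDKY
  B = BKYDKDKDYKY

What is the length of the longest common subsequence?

One common subsequence of length 7: Y (A #1, B #3) → D (A #2, B #4) → K (A #3, B #5) → K (A #4, B #7) → Y (A #6, B #9) → K (A #8, B #10) → Y (A #9, B #11). dp[9][11] = 7 confirms this is the maximum.

7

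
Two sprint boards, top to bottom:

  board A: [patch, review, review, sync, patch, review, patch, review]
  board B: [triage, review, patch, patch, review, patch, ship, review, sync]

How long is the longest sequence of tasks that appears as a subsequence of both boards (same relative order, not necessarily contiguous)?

5

Taking patch at board A[1]=board B[3], then patch at board A[5]=board B[4], then review at board A[6]=board B[5], then patch at board A[7]=board B[6], then review at board A[8]=board B[8] gives a common subsequence of length 5. Since dp[8][9] = 5, nothing longer is possible.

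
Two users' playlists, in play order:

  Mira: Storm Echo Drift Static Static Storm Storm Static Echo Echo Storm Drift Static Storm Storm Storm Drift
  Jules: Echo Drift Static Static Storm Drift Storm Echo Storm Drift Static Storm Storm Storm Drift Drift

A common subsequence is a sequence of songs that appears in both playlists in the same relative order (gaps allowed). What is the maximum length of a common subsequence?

Pick Echo (Mira #2, Jules #1), then Drift (Mira #3, Jules #2), then Static (Mira #4, Jules #3), then Static (Mira #5, Jules #4), then Storm (Mira #6, Jules #5), then Storm (Mira #7, Jules #7), then Echo (Mira #10, Jules #8), then Storm (Mira #11, Jules #9), then Drift (Mira #12, Jules #10), then Static (Mira #13, Jules #11), then Storm (Mira #14, Jules #12), then Storm (Mira #15, Jules #13), then Storm (Mira #16, Jules #14), then Drift (Mira #17, Jules #16); all 14 songs appear in both, in order. dp[17][16] = 14 confirms this is the maximum.

14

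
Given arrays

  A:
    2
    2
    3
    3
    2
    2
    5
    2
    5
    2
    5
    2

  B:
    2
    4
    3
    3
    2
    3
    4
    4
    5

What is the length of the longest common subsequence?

5

Let dp[i][j] be the LCS length of the first i values of A and the first j values of B. dp[i][j] = dp[i-1][j-1]+1 when the i-th and j-th values match, else max(dp[i-1][j], dp[i][j-1]).
    ·  2  4  3  3  2  3  4  4  5
 ·  0  0  0  0  0  0  0  0  0  0
 2  0  1  1  1  1  1  1  1  1  1
 2  0  1  1  1  1  2  2  2  2  2
 3  0  1  1  2  2  2  3  3  3  3
 3  0  1  1  2  3  3  3  3  3  3
 2  0  1  1  2  3  4  4  4  4  4
 2  0  1  1  2  3  4  4  4  4  4
 5  0  1  1  2  3  4  4  4  4  5
 2  0  1  1  2  3  4  4  4  4  5
 5  0  1  1  2  3  4  4  4  4  5
 2  0  1  1  2  3  4  4  4  4  5
 5  0  1  1  2  3  4  4  4  4  5
 2  0  1  1  2  3  4  4  4  4  5
dp[12][9] = 5. One LCS (by backtracking along matches): 2, 3, 3, 2, 5.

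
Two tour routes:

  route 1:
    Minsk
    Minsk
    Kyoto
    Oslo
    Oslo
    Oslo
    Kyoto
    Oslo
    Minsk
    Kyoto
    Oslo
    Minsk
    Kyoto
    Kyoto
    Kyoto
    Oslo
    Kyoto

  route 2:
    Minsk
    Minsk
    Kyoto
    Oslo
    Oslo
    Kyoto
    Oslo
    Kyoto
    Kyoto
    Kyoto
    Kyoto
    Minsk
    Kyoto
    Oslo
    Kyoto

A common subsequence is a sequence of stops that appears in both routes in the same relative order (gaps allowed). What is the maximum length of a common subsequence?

One common subsequence of length 13: Minsk (route 1 #1, route 2 #1), Minsk (route 1 #2, route 2 #2), Kyoto (route 1 #3, route 2 #3), Oslo (route 1 #4, route 2 #4), Oslo (route 1 #5, route 2 #5), Oslo (route 1 #6, route 2 #7), Kyoto (route 1 #7, route 2 #8), Kyoto (route 1 #10, route 2 #9), Kyoto (route 1 #13, route 2 #10), Kyoto (route 1 #14, route 2 #11), Kyoto (route 1 #15, route 2 #13), Oslo (route 1 #16, route 2 #14), Kyoto (route 1 #17, route 2 #15). Since dp[17][15] = 13, nothing longer is possible.

13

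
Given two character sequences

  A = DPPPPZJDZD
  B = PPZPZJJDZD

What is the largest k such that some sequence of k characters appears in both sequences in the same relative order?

Taking P [2,1]; then P [3,2]; then P [5,4]; then Z [6,5]; then J [7,7]; then D [8,8]; then Z [9,9]; then D [10,10] gives a common subsequence of length 8. dp[10][10] = 8 confirms this is the maximum.

8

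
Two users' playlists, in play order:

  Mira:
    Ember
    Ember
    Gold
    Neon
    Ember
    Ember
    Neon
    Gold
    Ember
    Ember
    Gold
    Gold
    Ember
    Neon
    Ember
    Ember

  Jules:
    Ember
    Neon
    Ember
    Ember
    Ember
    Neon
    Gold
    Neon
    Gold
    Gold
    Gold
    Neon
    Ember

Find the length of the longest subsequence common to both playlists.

One common subsequence of length 10: Ember [1,1], Ember [2,3], Ember [5,4], Ember [6,5], Neon [7,8], Gold [8,9], Gold [11,10], Gold [12,11], Neon [14,12], Ember [16,13]. The LCS DP gives dp[16][13] = 10, so this is optimal.

10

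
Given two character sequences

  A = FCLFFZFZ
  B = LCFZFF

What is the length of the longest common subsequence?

Taking C [2,2], F [4,3], F [5,5], F [7,6] gives a common subsequence of length 4. Since dp[8][6] = 4, nothing longer is possible.

4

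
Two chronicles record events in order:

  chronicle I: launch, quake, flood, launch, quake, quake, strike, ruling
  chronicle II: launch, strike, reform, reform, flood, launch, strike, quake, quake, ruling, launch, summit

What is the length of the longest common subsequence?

6

Match launch [1,1] → flood [3,5] → launch [4,6] → quake [5,8] → quake [6,9] → ruling [8,10] — 6 events in the same relative order in both. Since dp[8][12] = 6, nothing longer is possible.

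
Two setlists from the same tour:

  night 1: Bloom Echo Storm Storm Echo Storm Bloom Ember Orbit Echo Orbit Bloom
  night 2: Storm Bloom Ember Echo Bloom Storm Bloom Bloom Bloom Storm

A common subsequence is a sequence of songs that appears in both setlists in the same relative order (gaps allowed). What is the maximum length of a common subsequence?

Match Bloom at night 1[1]=night 2[2], then Echo at night 1[2]=night 2[4], then Storm at night 1[3]=night 2[6], then Bloom at night 1[7]=night 2[8], then Bloom at night 1[12]=night 2[9] — 5 songs in the same relative order in both. Since dp[12][10] = 5, nothing longer is possible.

5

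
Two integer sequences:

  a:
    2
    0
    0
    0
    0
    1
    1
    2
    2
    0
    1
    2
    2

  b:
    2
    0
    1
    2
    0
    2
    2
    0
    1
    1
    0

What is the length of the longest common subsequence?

Taking 2 (a #1, b #1) → 0 (a #2, b #2) → 0 (a #3, b #5) → 0 (a #5, b #8) → 1 (a #6, b #9) → 1 (a #7, b #10) → 0 (a #10, b #11) gives a common subsequence of length 7. Since dp[13][11] = 7, nothing longer is possible.

7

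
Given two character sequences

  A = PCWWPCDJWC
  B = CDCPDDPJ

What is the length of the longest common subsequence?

4

Let dp[i][j] be the LCS length of the first i characters of A and the first j characters of B. dp[i][j] = dp[i-1][j-1]+1 when the i-th and j-th characters match, else max(dp[i-1][j], dp[i][j-1]).
    ·  C  D  C  P  D  D  P  J
 ·  0  0  0  0  0  0  0  0  0
 P  0  0  0  0  1  1  1  1  1
 C  0  1  1  1  1  1  1  1  1
 W  0  1  1  1  1  1  1  1  1
 W  0  1  1  1  1  1  1  1  1
 P  0  1  1  1  2  2  2  2  2
 C  0  1  1  2  2  2  2  2  2
 D  0  1  2  2  2  3  3  3  3
 J  0  1  2  2  2  3  3  3  4
 W  0  1  2  2  2  3  3  3  4
 C  0  1  2  3  3  3  3  3  4
dp[10][8] = 4. One LCS (by backtracking along matches): CPDJ.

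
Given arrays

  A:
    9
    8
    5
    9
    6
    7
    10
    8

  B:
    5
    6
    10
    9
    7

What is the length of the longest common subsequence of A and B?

Let dp[i][j] be the LCS length of the first i values of A and the first j values of B. dp[i][j] = dp[i-1][j-1]+1 when the i-th and j-th values match, else max(dp[i-1][j], dp[i][j-1]).
    ·  5  6 10  9  7
 ·  0  0  0  0  0  0
 9  0  0  0  0  1  1
 8  0  0  0  0  1  1
 5  0  1  1  1  1  1
 9  0  1  1  1  2  2
 6  0  1  2  2  2  2
 7  0  1  2  2  2  3
10  0  1  2  3  3  3
 8  0  1  2  3  3  3
dp[8][5] = 3. One LCS (by backtracking along matches): 5, 9, 7.

3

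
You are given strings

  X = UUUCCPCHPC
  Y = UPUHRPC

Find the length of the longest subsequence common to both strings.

5

Match U [1,1]; then U [3,3]; then H [8,4]; then P [9,6]; then C [10,7] — 5 characters in the same relative order in both. dp[10][7] = 5 confirms this is the maximum.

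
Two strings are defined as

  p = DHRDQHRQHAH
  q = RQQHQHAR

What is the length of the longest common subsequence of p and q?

Let dp[i][j] be the LCS length of the first i characters of p and the first j characters of q. dp[i][j] = dp[i-1][j-1]+1 when the i-th and j-th characters match, else max(dp[i-1][j], dp[i][j-1]).
    ·  R  Q  Q  H  Q  H  A  R
 ·  0  0  0  0  0  0  0  0  0
 D  0  0  0  0  0  0  0  0  0
 H  0  0  0  0  1  1  1  1  1
 R  0  1  1  1  1  1  1  1  2
 D  0  1  1  1  1  1  1  1  2
 Q  0  1  2  2  2  2  2  2  2
 H  0  1  2  2  3  3  3  3  3
 R  0  1  2  2  3  3  3  3  4
 Q  0  1  2  3  3  4  4  4  4
 H  0  1  2  3  4  4  5  5  5
 A  0  1  2  3  4  4  5  6  6
 H  0  1  2  3  4  4  5  6  6
dp[11][8] = 6. One LCS (by backtracking along matches): RQHQHA.

6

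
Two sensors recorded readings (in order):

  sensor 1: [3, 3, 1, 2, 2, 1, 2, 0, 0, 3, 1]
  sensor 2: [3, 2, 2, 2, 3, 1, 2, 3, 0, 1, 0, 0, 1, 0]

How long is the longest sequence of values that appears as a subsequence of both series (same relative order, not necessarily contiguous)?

Pick 3 at sensor 1[1]=sensor 2[1], then 3 at sensor 1[2]=sensor 2[5], then 1 at sensor 1[3]=sensor 2[6], then 2 at sensor 1[4]=sensor 2[7], then 1 at sensor 1[6]=sensor 2[10], then 0 at sensor 1[8]=sensor 2[11], then 0 at sensor 1[9]=sensor 2[12], then 1 at sensor 1[11]=sensor 2[13]; all 8 values appear in both, in order, and the DP table's final entry dp[11][14] is also 8, so no common subsequence is longer.

8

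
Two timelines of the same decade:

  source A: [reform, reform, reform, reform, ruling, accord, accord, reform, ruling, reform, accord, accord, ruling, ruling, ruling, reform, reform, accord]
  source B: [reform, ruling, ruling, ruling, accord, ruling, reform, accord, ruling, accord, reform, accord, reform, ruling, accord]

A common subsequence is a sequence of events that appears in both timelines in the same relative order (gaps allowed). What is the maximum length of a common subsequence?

Match reform [1,1], ruling [5,4], accord [7,5], ruling [9,6], reform [10,7], accord [11,8], accord [12,10], reform [16,11], reform [17,13], accord [18,15] — 10 events in the same relative order in both. The LCS DP gives dp[18][15] = 10, so this is optimal.

10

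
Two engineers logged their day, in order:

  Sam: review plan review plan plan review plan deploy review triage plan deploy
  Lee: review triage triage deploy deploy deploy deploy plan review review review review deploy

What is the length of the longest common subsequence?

One common subsequence of length 6: review (Sam #1, Lee #1) → plan (Sam #2, Lee #8) → review (Sam #3, Lee #10) → review (Sam #6, Lee #11) → review (Sam #9, Lee #12) → deploy (Sam #12, Lee #13), and the DP table's final entry dp[12][13] is also 6, so no common subsequence is longer.

6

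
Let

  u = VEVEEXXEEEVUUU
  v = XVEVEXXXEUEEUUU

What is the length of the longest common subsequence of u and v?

Pick V (u #1, v #2), then E (u #2, v #3), then V (u #3, v #4), then E (u #4, v #5), then X (u #6, v #7), then X (u #7, v #8), then E (u #8, v #9), then E (u #9, v #11), then E (u #10, v #12), then U (u #12, v #13), then U (u #13, v #14), then U (u #14, v #15); all 12 characters appear in both, in order. The LCS DP gives dp[14][15] = 12, so this is optimal.

12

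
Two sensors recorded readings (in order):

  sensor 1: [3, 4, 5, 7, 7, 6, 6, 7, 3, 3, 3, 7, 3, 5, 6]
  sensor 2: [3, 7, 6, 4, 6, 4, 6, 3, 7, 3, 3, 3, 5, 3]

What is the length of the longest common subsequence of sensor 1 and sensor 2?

Pick 3 [1,1], 4 [2,4], 6 [6,5], 6 [7,7], 7 [8,9], 3 [9,10], 3 [10,11], 3 [11,12], 3 [13,14]; all 9 values appear in both, in order, and the DP table's final entry dp[15][14] is also 9, so no common subsequence is longer.

9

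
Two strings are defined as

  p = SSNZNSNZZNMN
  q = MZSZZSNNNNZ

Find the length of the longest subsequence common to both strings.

Pick S (p #1, q #3) → S (p #2, q #6) → N (p #3, q #8) → N (p #5, q #9) → N (p #7, q #10) → Z (p #9, q #11); all 6 characters appear in both, in order, and the DP table's final entry dp[12][11] is also 6, so no common subsequence is longer.

6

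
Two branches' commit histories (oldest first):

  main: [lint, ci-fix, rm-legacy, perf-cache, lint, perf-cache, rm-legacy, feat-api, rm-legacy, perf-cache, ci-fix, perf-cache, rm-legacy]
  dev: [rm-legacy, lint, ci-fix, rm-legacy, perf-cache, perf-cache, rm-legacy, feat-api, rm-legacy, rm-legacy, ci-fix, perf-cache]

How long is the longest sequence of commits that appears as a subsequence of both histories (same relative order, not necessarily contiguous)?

10

Match lint [1,2], then ci-fix [2,3], then rm-legacy [3,4], then perf-cache [4,5], then perf-cache [6,6], then rm-legacy [7,7], then feat-api [8,8], then rm-legacy [9,10], then ci-fix [11,11], then perf-cache [12,12] — 10 commits in the same relative order in both. The LCS DP gives dp[13][12] = 10, so this is optimal.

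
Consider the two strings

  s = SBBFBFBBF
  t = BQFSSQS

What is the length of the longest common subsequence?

2

Let dp[i][j] be the LCS length of the first i characters of s and the first j characters of t. dp[i][j] = dp[i-1][j-1]+1 when the i-th and j-th characters match, else max(dp[i-1][j], dp[i][j-1]).
    ·  B  Q  F  S  S  Q  S
 ·  0  0  0  0  0  0  0  0
 S  0  0  0  0  1  1  1  1
 B  0  1  1  1  1  1  1  1
 B  0  1  1  1  1  1  1  1
 F  0  1  1  2  2  2  2  2
 B  0  1  1  2  2  2  2  2
 F  0  1  1  2  2  2  2  2
 B  0  1  1  2  2  2  2  2
 B  0  1  1  2  2  2  2  2
 F  0  1  1  2  2  2  2  2
dp[9][7] = 2. One LCS (by backtracking along matches): BF.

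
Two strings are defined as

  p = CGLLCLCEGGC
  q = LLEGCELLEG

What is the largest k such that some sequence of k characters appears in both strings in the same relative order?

Pick L at p[3]=q[1], then L at p[4]=q[2], then C at p[5]=q[5], then L at p[6]=q[8], then E at p[8]=q[9], then G at p[10]=q[10]; all 6 characters appear in both, in order, and the DP table's final entry dp[11][10] is also 6, so no common subsequence is longer.

6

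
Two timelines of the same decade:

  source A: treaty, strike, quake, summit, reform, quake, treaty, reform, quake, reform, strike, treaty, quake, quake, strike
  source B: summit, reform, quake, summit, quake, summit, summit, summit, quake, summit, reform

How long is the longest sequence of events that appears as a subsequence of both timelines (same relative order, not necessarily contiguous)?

5

Match quake [3,3], then summit [4,4], then quake [6,5], then quake [9,9], then reform [10,11] — 5 events in the same relative order in both. The LCS DP gives dp[15][11] = 5, so this is optimal.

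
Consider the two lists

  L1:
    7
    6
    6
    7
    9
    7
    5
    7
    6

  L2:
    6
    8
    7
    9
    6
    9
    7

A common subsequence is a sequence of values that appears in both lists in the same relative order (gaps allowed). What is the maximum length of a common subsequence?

Let dp[i][j] be the LCS length of the first i values of L1 and the first j values of L2. dp[i][j] = dp[i-1][j-1]+1 when the i-th and j-th values match, else max(dp[i-1][j], dp[i][j-1]).
    ·  6  8  7  9  6  9  7
 ·  0  0  0  0  0  0  0  0
 7  0  0  0  1  1  1  1  1
 6  0  1  1  1  1  2  2  2
 6  0  1  1  1  1  2  2  2
 7  0  1  1  2  2  2  2  3
 9  0  1  1  2  3  3  3  3
 7  0  1  1  2  3  3  3  4
 5  0  1  1  2  3  3  3  4
 7  0  1  1  2  3  3  3  4
 6  0  1  1  2  3  4  4  4
dp[9][7] = 4. One LCS (by backtracking along matches): 7, 6, 9, 7.

4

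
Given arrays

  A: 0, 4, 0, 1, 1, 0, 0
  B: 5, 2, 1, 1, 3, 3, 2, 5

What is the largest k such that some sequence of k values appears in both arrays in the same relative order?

One common subsequence of length 2: 1 at A[4]=B[3], then 1 at A[5]=B[4]. dp[7][8] = 2 confirms this is the maximum.

2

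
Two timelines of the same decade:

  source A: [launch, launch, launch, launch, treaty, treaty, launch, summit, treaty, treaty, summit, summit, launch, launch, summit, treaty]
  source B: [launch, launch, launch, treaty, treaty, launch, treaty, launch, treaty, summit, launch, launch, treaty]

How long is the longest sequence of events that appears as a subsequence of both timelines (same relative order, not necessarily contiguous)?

12

Match launch at source A[2]=source B[1], launch at source A[3]=source B[2], launch at source A[4]=source B[3], treaty at source A[5]=source B[4], treaty at source A[6]=source B[5], launch at source A[7]=source B[6], treaty at source A[9]=source B[7], treaty at source A[10]=source B[9], summit at source A[12]=source B[10], launch at source A[13]=source B[11], launch at source A[14]=source B[12], treaty at source A[16]=source B[13] — 12 events in the same relative order in both. Since dp[16][13] = 12, nothing longer is possible.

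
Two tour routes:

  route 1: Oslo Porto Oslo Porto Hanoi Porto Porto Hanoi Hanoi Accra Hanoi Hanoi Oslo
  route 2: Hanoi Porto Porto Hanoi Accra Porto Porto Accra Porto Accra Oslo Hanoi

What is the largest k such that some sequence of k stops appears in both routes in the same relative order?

Pick Porto at route 1[2]=route 2[2] → Porto at route 1[4]=route 2[3] → Hanoi at route 1[5]=route 2[4] → Porto at route 1[6]=route 2[7] → Porto at route 1[7]=route 2[9] → Accra at route 1[10]=route 2[10] → Hanoi at route 1[12]=route 2[12]; all 7 stops appear in both, in order. Since dp[13][12] = 7, nothing longer is possible.

7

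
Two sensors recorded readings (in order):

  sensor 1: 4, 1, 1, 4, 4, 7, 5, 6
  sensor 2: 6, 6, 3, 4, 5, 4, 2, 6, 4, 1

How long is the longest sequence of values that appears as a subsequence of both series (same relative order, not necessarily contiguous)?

3

Match 4 at sensor 1[1]=sensor 2[4], then 4 at sensor 1[4]=sensor 2[6], then 4 at sensor 1[5]=sensor 2[9] — 3 values in the same relative order in both. The LCS DP gives dp[8][10] = 3, so this is optimal.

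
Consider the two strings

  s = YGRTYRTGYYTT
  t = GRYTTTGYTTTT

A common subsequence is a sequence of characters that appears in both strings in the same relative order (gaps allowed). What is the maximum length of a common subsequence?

8

Let dp[i][j] be the LCS length of the first i characters of s and the first j characters of t. dp[i][j] = dp[i-1][j-1]+1 when the i-th and j-th characters match, else max(dp[i-1][j], dp[i][j-1]).
    ·  G  R  Y  T  T  T  G  Y  T  T  T  T
 ·  0  0  0  0  0  0  0  0  0  0  0  0  0
 Y  0  0  0  1  1  1  1  1  1  1  1  1  1
 G  0  1  1  1  1  1  1  2  2  2  2  2  2
 R  0  1  2  2  2  2  2  2  2  2  2  2  2
 T  0  1  2  2  3  3  3  3  3  3  3  3  3
 Y  0  1  2  3  3  3  3  3  4  4  4  4  4
 R  0  1  2  3  3  3  3  3  4  4  4  4  4
 T  0  1  2  3  4  4  4  4  4  5  5  5  5
 G  0  1  2  3  4  4  4  5  5  5  5  5  5
 Y  0  1  2  3  4  4  4  5  6  6  6  6  6
 Y  0  1  2  3  4  4  4  5  6  6  6  6  6
 T  0  1  2  3  4  5  5  5  6  7  7  7  7
 T  0  1  2  3  4  5  6  6  6  7  8  8  8
dp[12][12] = 8. One LCS (by backtracking along matches): GRTTGYTT.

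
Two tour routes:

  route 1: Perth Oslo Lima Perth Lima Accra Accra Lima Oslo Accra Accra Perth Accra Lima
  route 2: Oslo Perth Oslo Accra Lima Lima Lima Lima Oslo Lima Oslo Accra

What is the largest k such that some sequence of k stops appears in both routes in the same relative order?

Match Perth [1,2]; then Oslo [2,3]; then Lima [3,7]; then Lima [5,8]; then Lima [8,10]; then Oslo [9,11]; then Accra [13,12] — 7 stops in the same relative order in both, and the DP table's final entry dp[14][12] is also 7, so no common subsequence is longer.

7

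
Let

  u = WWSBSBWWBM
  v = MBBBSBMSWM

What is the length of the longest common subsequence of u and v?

One common subsequence of length 5: S [3,5]; then B [4,6]; then S [5,8]; then W [8,9]; then M [10,10]. dp[10][10] = 5 confirms this is the maximum.

5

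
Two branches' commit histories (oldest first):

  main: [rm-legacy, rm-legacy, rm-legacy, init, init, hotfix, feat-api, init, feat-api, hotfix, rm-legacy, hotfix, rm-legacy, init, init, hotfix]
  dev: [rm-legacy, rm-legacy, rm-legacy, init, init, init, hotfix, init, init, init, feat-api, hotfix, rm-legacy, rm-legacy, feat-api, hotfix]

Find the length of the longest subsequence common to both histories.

12

One common subsequence of length 12: rm-legacy (main #1, dev #1); then rm-legacy (main #2, dev #2); then rm-legacy (main #3, dev #3); then init (main #4, dev #5); then init (main #5, dev #6); then hotfix (main #6, dev #7); then init (main #8, dev #10); then feat-api (main #9, dev #11); then hotfix (main #10, dev #12); then rm-legacy (main #11, dev #13); then rm-legacy (main #13, dev #14); then hotfix (main #16, dev #16). The LCS DP gives dp[16][16] = 12, so this is optimal.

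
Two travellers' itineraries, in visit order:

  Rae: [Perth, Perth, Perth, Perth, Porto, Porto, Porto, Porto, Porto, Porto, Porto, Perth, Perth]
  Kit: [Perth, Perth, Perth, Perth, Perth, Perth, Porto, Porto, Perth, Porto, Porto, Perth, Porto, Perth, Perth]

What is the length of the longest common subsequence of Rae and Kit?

Pick Perth at Rae[1]=Kit[3], Perth at Rae[2]=Kit[4], Perth at Rae[3]=Kit[5], Perth at Rae[4]=Kit[6], Porto at Rae[5]=Kit[7], Porto at Rae[6]=Kit[8], Porto at Rae[7]=Kit[10], Porto at Rae[8]=Kit[11], Porto at Rae[11]=Kit[13], Perth at Rae[12]=Kit[14], Perth at Rae[13]=Kit[15]; all 11 stops appear in both, in order. Since dp[13][15] = 11, nothing longer is possible.

11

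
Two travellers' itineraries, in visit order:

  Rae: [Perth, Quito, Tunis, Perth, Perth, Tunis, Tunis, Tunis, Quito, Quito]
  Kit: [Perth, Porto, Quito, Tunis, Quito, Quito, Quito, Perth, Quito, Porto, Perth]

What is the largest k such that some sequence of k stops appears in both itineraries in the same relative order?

Taking Perth at Rae[1]=Kit[1], Quito at Rae[2]=Kit[3], Tunis at Rae[3]=Kit[4], Perth at Rae[4]=Kit[8], Perth at Rae[5]=Kit[11] gives a common subsequence of length 5, and the DP table's final entry dp[10][11] is also 5, so no common subsequence is longer.

5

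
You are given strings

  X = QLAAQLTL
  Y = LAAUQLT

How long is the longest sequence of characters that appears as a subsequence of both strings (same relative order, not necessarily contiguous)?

6

Match L (X #2, Y #1) → A (X #3, Y #2) → A (X #4, Y #3) → Q (X #5, Y #5) → L (X #6, Y #6) → T (X #7, Y #7) — 6 characters in the same relative order in both. Since dp[8][7] = 6, nothing longer is possible.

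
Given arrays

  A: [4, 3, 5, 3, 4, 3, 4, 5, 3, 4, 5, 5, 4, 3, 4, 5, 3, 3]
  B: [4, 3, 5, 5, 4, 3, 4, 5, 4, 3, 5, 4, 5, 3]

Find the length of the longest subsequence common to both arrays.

Match 4 (A #1, B #1), then 3 (A #2, B #2), then 5 (A #3, B #4), then 4 (A #5, B #5), then 3 (A #6, B #6), then 4 (A #7, B #7), then 5 (A #8, B #8), then 3 (A #9, B #10), then 5 (A #12, B #11), then 4 (A #15, B #12), then 5 (A #16, B #13), then 3 (A #18, B #14) — 12 values in the same relative order in both. Since dp[18][14] = 12, nothing longer is possible.

12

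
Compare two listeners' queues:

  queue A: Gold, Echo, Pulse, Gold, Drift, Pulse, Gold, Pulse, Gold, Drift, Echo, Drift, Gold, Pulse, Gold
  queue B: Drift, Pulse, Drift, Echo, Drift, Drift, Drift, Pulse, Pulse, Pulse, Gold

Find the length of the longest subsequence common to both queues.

One common subsequence of length 7: Drift [5,1], then Pulse [8,2], then Drift [10,3], then Echo [11,4], then Drift [12,7], then Pulse [14,10], then Gold [15,11]. dp[15][11] = 7 confirms this is the maximum.

7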